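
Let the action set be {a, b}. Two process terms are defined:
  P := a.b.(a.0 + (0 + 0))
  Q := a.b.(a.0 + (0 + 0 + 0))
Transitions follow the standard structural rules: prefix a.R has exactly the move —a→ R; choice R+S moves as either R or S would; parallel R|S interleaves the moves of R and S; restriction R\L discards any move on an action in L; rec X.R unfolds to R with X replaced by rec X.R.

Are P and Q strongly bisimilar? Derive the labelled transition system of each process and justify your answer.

LTS(P): 4 reachable states
  p0 = a.b.(a.0 + (0 + 0)) :: -a-> p1
  p1 = b.(a.0 + (0 + 0)) :: -b-> p2
  p2 = a.0 + (0 + 0) :: -a-> p3
  p3 = 0 :: stopped
LTS(Q): 4 reachable states
  q0 = a.b.(a.0 + (0 + 0 + 0)) :: -a-> q1
  q1 = b.(a.0 + (0 + 0 + 0)) :: -b-> q2
  q2 = a.0 + (0 + 0 + 0) :: -a-> q3
  q3 = 0 :: stopped
Bisimilarity quotient blocks:
  B0 = {p0, q0}
  B1 = {p1, q1}
  B2 = {p2, q2}
  B3 = {p3, q3}
p0 ∈ B0, q0 ∈ B0 → same block

YES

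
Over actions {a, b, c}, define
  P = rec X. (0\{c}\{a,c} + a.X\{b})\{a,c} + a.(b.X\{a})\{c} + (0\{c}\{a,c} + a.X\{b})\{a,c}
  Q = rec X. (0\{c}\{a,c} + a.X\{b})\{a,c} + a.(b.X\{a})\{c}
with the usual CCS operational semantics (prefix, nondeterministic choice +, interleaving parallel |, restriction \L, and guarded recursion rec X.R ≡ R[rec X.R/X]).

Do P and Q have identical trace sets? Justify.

traces(P) = traces(Q)

LTS(P): 3 reachable states
  m0 = rec X. (0\{c}\{a,c} + a.X\{b})\{a,c} + a.(b.X\{a})\{c} + (0\{c}\{a,c} + a.X\{b})\{a,c} | ··a··> m1
  m1 = (b.(rec X. (0\{c}\{a,c} + a.X\{b})\{a,c} + a.(b.X\{a})\{c} + (0\{c}\{a,c} + a.X\{b})\{a,c})\{a})\{c} | ··b··> m2
  m2 = (rec X. (0\{c}\{a,c} + a.X\{b})\{a,c} + a.(b.X\{a})\{c} + (0\{c}\{a,c} + a.X\{b})\{a,c})\{a}\{c} | deadlocked
LTS(Q): 3 reachable states
  n0 = rec X. (0\{c}\{a,c} + a.X\{b})\{a,c} + a.(b.X\{a})\{c} | ··a··> n1
  n1 = (b.(rec X. (0\{c}\{a,c} + a.X\{b})\{a,c} + a.(b.X\{a})\{c})\{a})\{c} | ··b··> n2
  n2 = (rec X. (0\{c}\{a,c} + a.X\{b})\{a,c} + a.(b.X\{a})\{c})\{a}\{c} | deadlocked
Partition-refinement fixed point:
  B0 = {m0, n0}
  B1 = {m1, n1}
  B2 = {m2, n2}
m0 ∈ B0, n0 ∈ B0 → same block
Bisimilar ⇒ trace-equivalent.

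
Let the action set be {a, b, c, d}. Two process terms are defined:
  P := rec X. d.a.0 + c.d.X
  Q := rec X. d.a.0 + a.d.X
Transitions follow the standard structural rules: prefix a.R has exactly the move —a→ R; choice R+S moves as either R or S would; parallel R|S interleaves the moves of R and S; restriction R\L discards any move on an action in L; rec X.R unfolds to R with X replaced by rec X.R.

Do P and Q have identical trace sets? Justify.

P's transition system — 4 states:
  s0 = rec X. d.a.0 + c.d.X | -c-> s1, -d-> s2
  s1 = d.(rec X. d.a.0 + c.d.X) | -d-> s0
  s2 = a.0 | -a-> s3
  s3 = 0 | ∅
Q's transition system — 4 states:
  t0 = rec X. d.a.0 + a.d.X | -a-> t1, -d-> t2
  t1 = d.(rec X. d.a.0 + a.d.X) | -d-> t0
  t2 = a.0 | -a-> t3
  t3 = 0 | ∅
Executing c from P (initial set {s0}):
  after c @ step 1: {s1}
  P completes σ.
Executing c from Q (initial set {t0}):
  after c @ step 1: no successor for Q

traces(P) ≠ traces(Q) — witness ⟨c⟩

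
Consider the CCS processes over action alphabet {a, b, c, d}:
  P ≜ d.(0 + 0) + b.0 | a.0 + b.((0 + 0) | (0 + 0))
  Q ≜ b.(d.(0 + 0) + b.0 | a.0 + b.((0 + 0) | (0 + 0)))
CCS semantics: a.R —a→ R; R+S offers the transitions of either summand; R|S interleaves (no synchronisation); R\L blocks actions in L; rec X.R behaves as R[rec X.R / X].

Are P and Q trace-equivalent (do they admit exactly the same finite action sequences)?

NO — witness ⟨a⟩

LTS(P): 6 reachable states
  p0 = d.(0 + 0) + b.0 | a.0 + b.((0 + 0) | (0 + 0)) ⊢ -a-> p1, -b-> p2, -b-> p3, -d-> p4
  p1 = b.0 | 0 ⊢ -b-> p5
  p2 = (0 + 0) | (0 + 0) ⊢ (no moves)
  p3 = 0 | a.0 ⊢ -a-> p5
  p4 = 0 + 0 ⊢ (no moves)
  p5 = 0 | 0 ⊢ (no moves)
LTS(Q): 7 reachable states
  q0 = b.(d.(0 + 0) + b.0 | a.0 + b.((0 + 0) | (0 + 0))) ⊢ -b-> q1
  q1 = d.(0 + 0) + b.0 | a.0 + b.((0 + 0) | (0 + 0)) ⊢ -a-> q2, -b-> q3, -b-> q4, -d-> q5
  q2 = b.0 | 0 ⊢ -b-> q6
  q3 = (0 + 0) | (0 + 0) ⊢ (no moves)
  q4 = 0 | a.0 ⊢ -a-> q6
  q5 = 0 + 0 ⊢ (no moves)
  q6 = 0 | 0 ⊢ (no moves)
Run σ = ⟨a⟩ on P: start {p0}
  [1] a ⇒ {p1}
  — P admits the full trace.
Run σ = ⟨a⟩ on Q: start {q0}
  [1] a ⇒ ∅  — Q cannot continue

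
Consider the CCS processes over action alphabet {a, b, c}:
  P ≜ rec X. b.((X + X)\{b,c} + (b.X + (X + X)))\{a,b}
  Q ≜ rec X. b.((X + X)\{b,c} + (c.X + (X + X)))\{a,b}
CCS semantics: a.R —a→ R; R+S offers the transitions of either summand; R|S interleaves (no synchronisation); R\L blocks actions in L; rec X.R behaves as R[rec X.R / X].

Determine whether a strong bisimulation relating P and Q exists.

LTS(P): 2 reachable states
  u0 = rec X. b.((X + X)\{b,c} + (b.X + (X + X)))\{a,b} → -b-> u1
  u1 = (((rec X. b.((X + X)\{b,c} + (b.X + (X + X)))\{a,b}) + (rec X. b.((X + X)\{b,c} + (b.X + (X + X)))\{a,b}))\{b,c} + (b.(rec X. b.((X + X)\{b,c} + (b.X + (X + X)))\{a,b}) + ((rec X. b.((X + X)\{b,c} + (b.X + (X + X)))\{a,b}) + (rec X. b.((X + X)\{b,c} + (b.X + (X + X)))\{a,b}))))\{a,b} → (no moves)
LTS(Q): 3 reachable states
  v0 = rec X. b.((X + X)\{b,c} + (c.X + (X + X)))\{a,b} → -b-> v1
  v1 = (((rec X. b.((X + X)\{b,c} + (c.X + (X + X)))\{a,b}) + (rec X. b.((X + X)\{b,c} + (c.X + (X + X)))\{a,b}))\{b,c} + (c.(rec X. b.((X + X)\{b,c} + (c.X + (X + X)))\{a,b}) + ((rec X. b.((X + X)\{b,c} + (c.X + (X + X)))\{a,b}) + (rec X. b.((X + X)\{b,c} + (c.X + (X + X)))\{a,b}))))\{a,b} → -c-> v2
  v2 = (rec X. b.((X + X)\{b,c} + (c.X + (X + X)))\{a,b})\{a,b} → (no moves)
Bisimilarity quotient blocks:
  B0 = {u0}
  B1 = {u1, v2}
  B2 = {v0}
  B3 = {v1}
u0 ∈ B0, v0 ∈ B2 → different blocks

not bisimilar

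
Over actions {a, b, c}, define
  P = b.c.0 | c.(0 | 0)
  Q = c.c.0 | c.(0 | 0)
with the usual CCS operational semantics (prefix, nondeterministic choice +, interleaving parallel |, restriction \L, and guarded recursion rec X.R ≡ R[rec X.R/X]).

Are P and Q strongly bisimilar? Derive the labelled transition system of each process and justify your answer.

NO

LTS(P): 6 reachable states
  s0 = b.c.0 | c.(0 | 0) ⊢ ··b··> s1, ··c··> s2
  s1 = c.0 | c.(0 | 0) ⊢ ··c··> s3, ··c··> s4
  s2 = b.c.0 | (0 | 0) ⊢ ··b··> s4
  s3 = 0 | c.(0 | 0) ⊢ ··c··> s5
  s4 = c.0 | (0 | 0) ⊢ ··c··> s5
  s5 = 0 | (0 | 0) ⊢ ∅
LTS(Q): 6 reachable states
  t0 = c.c.0 | c.(0 | 0) ⊢ ··c··> t1, ··c··> t2
  t1 = c.0 | c.(0 | 0) ⊢ ··c··> t3, ··c··> t4
  t2 = c.c.0 | (0 | 0) ⊢ ··c··> t4
  t3 = 0 | c.(0 | 0) ⊢ ··c··> t5
  t4 = c.0 | (0 | 0) ⊢ ··c··> t5
  t5 = 0 | (0 | 0) ⊢ ∅
Bisimilarity quotient blocks:
  B0 = {s0}
  B1 = {s2}
  B2 = {s3, s4, t3, t4}
  B3 = {s5, t5}
  B4 = {s1, t1, t2}
  B5 = {t0}
s0 ∈ B0, t0 ∈ B5 → different blocks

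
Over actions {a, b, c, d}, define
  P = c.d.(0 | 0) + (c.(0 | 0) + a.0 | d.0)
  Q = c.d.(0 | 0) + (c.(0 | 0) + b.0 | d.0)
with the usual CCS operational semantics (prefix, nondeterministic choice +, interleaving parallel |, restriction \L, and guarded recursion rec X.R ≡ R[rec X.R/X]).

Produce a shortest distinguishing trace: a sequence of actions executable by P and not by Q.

P's transition system — 5 states:
  u0 = c.d.(0 | 0) + (c.(0 | 0) + a.0 | d.0) | --a--▸ u1, --c--▸ u2, --c--▸ u3, --d--▸ u4
  u1 = 0 | d.0 | --d--▸ u2
  u2 = 0 | 0 | (no moves)
  u3 = d.(0 | 0) | --d--▸ u2
  u4 = a.0 | 0 | --a--▸ u2
Q's transition system — 5 states:
  v0 = c.d.(0 | 0) + (c.(0 | 0) + b.0 | d.0) | --b--▸ v1, --c--▸ v2, --c--▸ v3, --d--▸ v4
  v1 = 0 | d.0 | --d--▸ v2
  v2 = 0 | 0 | (no moves)
  v3 = d.(0 | 0) | --d--▸ v2
  v4 = b.0 | 0 | --b--▸ v2
Run σ = ⟨a⟩ on P: start {u0}
  after a @ step 1: {u1}
  — P admits the full trace.
Run σ = ⟨a⟩ on Q: start {v0}
  after a @ step 1: no successor for Q

a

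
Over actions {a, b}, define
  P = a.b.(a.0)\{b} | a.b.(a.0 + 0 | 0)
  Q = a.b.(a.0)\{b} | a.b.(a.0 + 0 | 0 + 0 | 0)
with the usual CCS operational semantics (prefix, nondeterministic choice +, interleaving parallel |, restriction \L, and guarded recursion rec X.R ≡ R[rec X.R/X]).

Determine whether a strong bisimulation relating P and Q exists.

bisimilar

Reachable graph of P (16 states):
  m0 = a.b.(a.0)\{b} | a.b.(a.0 + 0 | 0) | -a-> m1, -a-> m2
  m1 = a.b.(a.0)\{b} | b.(a.0 + 0 | 0) | -a-> m3, -b-> m4
  m2 = b.(a.0)\{b} | a.b.(a.0 + 0 | 0) | -a-> m3, -b-> m5
  m3 = b.(a.0)\{b} | b.(a.0 + 0 | 0) | -b-> m6, -b-> m7
  m4 = a.b.(a.0)\{b} | (a.0 + 0 | 0) | -a-> m7, -a-> m8
  m5 = (a.0)\{b} | a.b.(a.0 + 0 | 0) | -a-> m6, -a-> m9
  m6 = (a.0)\{b} | b.(a.0 + 0 | 0) | -a-> m10, -b-> m11
  m7 = b.(a.0)\{b} | (a.0 + 0 | 0) | -a-> m12, -b-> m11
  m8 = a.b.(a.0)\{b} | 0 | -a-> m12
  m9 = 0\{b} | a.b.(a.0 + 0 | 0) | -a-> m10
  m10 = 0\{b} | b.(a.0 + 0 | 0) | -b-> m13
  m11 = (a.0)\{b} | (a.0 + 0 | 0) | -a-> m13, -a-> m14
  m12 = b.(a.0)\{b} | 0 | -b-> m14
  m13 = 0\{b} | (a.0 + 0 | 0) | -a-> m15
  m14 = (a.0)\{b} | 0 | -a-> m15
  m15 = 0\{b} | 0 | ∅
Reachable graph of Q (16 states):
  n0 = a.b.(a.0)\{b} | a.b.(a.0 + 0 | 0 + 0 | 0) | -a-> n1, -a-> n2
  n1 = a.b.(a.0)\{b} | b.(a.0 + 0 | 0 + 0 | 0) | -a-> n3, -b-> n4
  n2 = b.(a.0)\{b} | a.b.(a.0 + 0 | 0 + 0 | 0) | -a-> n3, -b-> n5
  n3 = b.(a.0)\{b} | b.(a.0 + 0 | 0 + 0 | 0) | -b-> n6, -b-> n7
  n4 = a.b.(a.0)\{b} | (a.0 + 0 | 0 + 0 | 0) | -a-> n7, -a-> n8
  n5 = (a.0)\{b} | a.b.(a.0 + 0 | 0 + 0 | 0) | -a-> n6, -a-> n9
  n6 = (a.0)\{b} | b.(a.0 + 0 | 0 + 0 | 0) | -a-> n10, -b-> n11
  n7 = b.(a.0)\{b} | (a.0 + 0 | 0 + 0 | 0) | -a-> n12, -b-> n11
  n8 = a.b.(a.0)\{b} | 0 | -a-> n12
  n9 = 0\{b} | a.b.(a.0 + 0 | 0 + 0 | 0) | -a-> n10
  n10 = 0\{b} | b.(a.0 + 0 | 0 + 0 | 0) | -b-> n13
  n11 = (a.0)\{b} | (a.0 + 0 | 0 + 0 | 0) | -a-> n13, -a-> n14
  n12 = b.(a.0)\{b} | 0 | -b-> n14
  n13 = 0\{b} | (a.0 + 0 | 0 + 0 | 0) | -a-> n15
  n14 = (a.0)\{b} | 0 | -a-> n15
  n15 = 0\{b} | 0 | ∅
Bisimilarity quotient blocks:
  B0 = {m0, n0}
  B1 = {m1, m2, n1, n2}
  B2 = {m4, m5, n4, n5}
  B3 = {m8, m9, n8, n9}
  B4 = {m10, m12, n10, n12}
  B5 = {m13, m14, n13, n14}
  B6 = {m15, n15}
  B7 = {m6, m7, n6, n7}
  B8 = {m11, n11}
  B9 = {m3, n3}
m0 ∈ B0, n0 ∈ B0 → same block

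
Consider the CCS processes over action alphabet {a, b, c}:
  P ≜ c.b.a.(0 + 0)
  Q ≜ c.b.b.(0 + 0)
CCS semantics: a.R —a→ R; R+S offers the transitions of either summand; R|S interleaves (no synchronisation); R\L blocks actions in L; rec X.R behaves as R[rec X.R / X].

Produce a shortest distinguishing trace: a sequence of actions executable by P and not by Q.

cba

LTS(P): 4 reachable states
  s0 = c.b.a.(0 + 0) → =c=> s1
  s1 = b.a.(0 + 0) → =b=> s2
  s2 = a.(0 + 0) → =a=> s3
  s3 = 0 + 0 → (no moves)
LTS(Q): 4 reachable states
  t0 = c.b.b.(0 + 0) → =c=> t1
  t1 = b.b.(0 + 0) → =b=> t2
  t2 = b.(0 + 0) → =b=> t3
  t3 = 0 + 0 → (no moves)
Run σ = ⟨cba⟩ on P: start {s0}
  [1] c ⇒ {s1}
  [2] b ⇒ {s2}
  [3] a ⇒ {s3}
  ✓ P
Run σ = ⟨cba⟩ on Q: start {t0}
  [1] c ⇒ {t1}
  [2] b ⇒ {t2}
  [3] a ⇒ no successor for Q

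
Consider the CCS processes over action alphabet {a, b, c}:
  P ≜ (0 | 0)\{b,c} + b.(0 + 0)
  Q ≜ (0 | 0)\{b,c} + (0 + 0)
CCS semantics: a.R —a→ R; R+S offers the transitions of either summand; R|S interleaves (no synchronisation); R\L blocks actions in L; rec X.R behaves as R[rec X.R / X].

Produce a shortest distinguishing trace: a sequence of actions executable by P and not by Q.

Reachable graph of P (2 states):
  p0 = (0 | 0)\{b,c} + b.(0 + 0) :: =b=> p1
  p1 = 0 + 0 :: ∅
Reachable graph of Q (1 states):
  q0 = (0 | 0)\{b,c} + (0 + 0) :: ∅
Trace ⟨b⟩ through P, begin at {p0}:
  [1] b ⇒ {p1}
  P completes σ.
Trace ⟨b⟩ through Q, begin at {q0}:
  [1] b ⇒ no successor for Q

b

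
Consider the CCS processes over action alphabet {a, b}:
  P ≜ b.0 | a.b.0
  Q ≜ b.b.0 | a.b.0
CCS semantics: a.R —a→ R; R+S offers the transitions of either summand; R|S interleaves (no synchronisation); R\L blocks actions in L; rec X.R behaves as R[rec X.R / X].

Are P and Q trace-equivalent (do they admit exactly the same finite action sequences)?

P's transition system — 6 states:
  s0 = b.0 | a.b.0 | -a-> s1, -b-> s2
  s1 = b.0 | b.0 | -b-> s3, -b-> s4
  s2 = 0 | a.b.0 | -a-> s3
  s3 = 0 | b.0 | -b-> s5
  s4 = b.0 | 0 | -b-> s5
  s5 = 0 | 0 | ·
Q's transition system — 9 states:
  t0 = b.b.0 | a.b.0 | -a-> t1, -b-> t2
  t1 = b.b.0 | b.0 | -b-> t3, -b-> t4
  t2 = b.0 | a.b.0 | -a-> t3, -b-> t5
  t3 = b.0 | b.0 | -b-> t6, -b-> t7
  t4 = b.b.0 | 0 | -b-> t7
  t5 = 0 | a.b.0 | -a-> t6
  t6 = 0 | b.0 | -b-> t8
  t7 = b.0 | 0 | -b-> t8
  t8 = 0 | 0 | ·
Executing bb from Q (initial set {t0}):
  after b @ step 1: {t2}
  after b @ step 2: {t5}
  ✓ Q
Executing bb from P (initial set {s0}):
  after b @ step 1: {s2}
  after b @ step 2: ∅ (P stuck)

trace-distinct — witness ⟨bb⟩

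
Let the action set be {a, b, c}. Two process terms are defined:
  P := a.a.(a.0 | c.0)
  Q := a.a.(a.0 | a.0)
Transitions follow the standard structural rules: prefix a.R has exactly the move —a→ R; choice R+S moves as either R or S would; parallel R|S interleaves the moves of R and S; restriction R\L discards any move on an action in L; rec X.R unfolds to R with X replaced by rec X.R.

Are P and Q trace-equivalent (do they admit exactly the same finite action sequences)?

Reachable graph of P (6 states):
  s0 = a.a.(a.0 | c.0) → =a=> s1
  s1 = a.(a.0 | c.0) → =a=> s2
  s2 = a.0 | c.0 → =a=> s3, =c=> s4
  s3 = 0 | c.0 → =c=> s5
  s4 = a.0 | 0 → =a=> s5
  s5 = 0 | 0 → ·
Reachable graph of Q (6 states):
  t0 = a.a.(a.0 | a.0) → =a=> t1
  t1 = a.(a.0 | a.0) → =a=> t2
  t2 = a.0 | a.0 → =a=> t3, =a=> t4
  t3 = 0 | a.0 → =a=> t5
  t4 = a.0 | 0 → =a=> t5
  t5 = 0 | 0 → ·
Run σ = ⟨aac⟩ on P: start {s0}
  after a @ step 1: {s1}
  after a @ step 2: {s2}
  after c @ step 3: {s4}
  — P admits the full trace.
Run σ = ⟨aac⟩ on Q: start {t0}
  after a @ step 1: {t1}
  after a @ step 2: {t2}
  after c @ step 3: ∅  — Q cannot continue

trace-distinct — witness ⟨aac⟩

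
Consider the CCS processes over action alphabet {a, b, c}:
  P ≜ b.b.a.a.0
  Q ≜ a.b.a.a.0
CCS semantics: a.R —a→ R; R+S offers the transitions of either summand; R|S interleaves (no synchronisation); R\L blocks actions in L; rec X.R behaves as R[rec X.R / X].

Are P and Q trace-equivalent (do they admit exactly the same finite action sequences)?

LTS(P): 5 reachable states
  s0 = b.b.a.a.0 :: ··b··> s1
  s1 = b.a.a.0 :: ··b··> s2
  s2 = a.a.0 :: ··a··> s3
  s3 = a.0 :: ··a··> s4
  s4 = 0 :: ∅
LTS(Q): 5 reachable states
  t0 = a.b.a.a.0 :: ··a··> t1
  t1 = b.a.a.0 :: ··b··> t2
  t2 = a.a.0 :: ··a··> t3
  t3 = a.0 :: ··a··> t4
  t4 = 0 :: ∅
Run σ = ⟨b⟩ on P: start {s0}
  [1] b ⇒ {s1}
  P completes σ.
Run σ = ⟨b⟩ on Q: start {t0}
  [1] b ⇒ ∅  — Q cannot continue

trace-distinct — witness ⟨b⟩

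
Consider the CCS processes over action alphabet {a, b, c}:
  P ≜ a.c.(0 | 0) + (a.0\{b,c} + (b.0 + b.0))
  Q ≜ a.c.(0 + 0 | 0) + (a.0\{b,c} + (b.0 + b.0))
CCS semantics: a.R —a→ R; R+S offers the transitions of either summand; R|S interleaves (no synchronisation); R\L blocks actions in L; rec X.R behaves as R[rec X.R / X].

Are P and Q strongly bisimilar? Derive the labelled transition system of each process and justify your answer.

P's transition system — 5 states:
  p0 = a.c.(0 | 0) + (a.0\{b,c} + (b.0 + b.0)) ⊢ =a=> p1, =a=> p2, =b=> p3
  p1 = 0\{b,c} ⊢ ∅
  p2 = c.(0 | 0) ⊢ =c=> p4
  p3 = 0 ⊢ ∅
  p4 = 0 | 0 ⊢ ∅
Q's transition system — 5 states:
  q0 = a.c.(0 + 0 | 0) + (a.0\{b,c} + (b.0 + b.0)) ⊢ =a=> q1, =a=> q2, =b=> q3
  q1 = 0\{b,c} ⊢ ∅
  q2 = c.(0 + 0 | 0) ⊢ =c=> q4
  q3 = 0 ⊢ ∅
  q4 = 0 + 0 | 0 ⊢ ∅
Partition-refinement fixed point:
  B0 = {p0, q0}
  B1 = {p2, q2}
  B2 = {p1, p3, p4, q1, q3, q4}
p0 ∈ B0, q0 ∈ B0 → same block

P ~ Q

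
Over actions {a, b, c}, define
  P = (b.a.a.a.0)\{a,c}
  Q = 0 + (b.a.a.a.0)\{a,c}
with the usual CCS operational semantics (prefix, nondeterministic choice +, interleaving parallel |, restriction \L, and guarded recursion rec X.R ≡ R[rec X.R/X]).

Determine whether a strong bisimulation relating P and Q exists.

LTS(P): 2 reachable states
  p0 = (b.a.a.a.0)\{a,c} has moves ··b··> p1
  p1 = (a.a.a.0)\{a,c} has moves deadlocked
LTS(Q): 2 reachable states
  q0 = 0 + (b.a.a.a.0)\{a,c} has moves ··b··> q1
  q1 = (a.a.a.0)\{a,c} has moves deadlocked
Coarsest stable partition (strong bisimilarity classes):
  B0 = {p0, q0}
  B1 = {p1, q1}
p0 ∈ B0, q0 ∈ B0 → same block

P ~ Q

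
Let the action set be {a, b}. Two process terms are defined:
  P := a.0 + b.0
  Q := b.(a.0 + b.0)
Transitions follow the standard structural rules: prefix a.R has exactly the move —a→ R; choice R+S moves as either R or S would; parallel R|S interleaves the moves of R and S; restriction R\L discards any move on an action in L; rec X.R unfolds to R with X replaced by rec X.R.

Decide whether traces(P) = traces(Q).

NO — witness ⟨a⟩

Reachable graph of P (2 states):
  p0 = a.0 + b.0 → ··a··> p1, ··b··> p1
  p1 = 0 → ·
Reachable graph of Q (3 states):
  q0 = b.(a.0 + b.0) → ··b··> q1
  q1 = a.0 + b.0 → ··a··> q2, ··b··> q2
  q2 = 0 → ·
Run σ = ⟨a⟩ on P: start {p0}
  after a @ step 1: {p1}
  ✓ P
Run σ = ⟨a⟩ on Q: start {q0}
  after a @ step 1: ∅ (Q stuck)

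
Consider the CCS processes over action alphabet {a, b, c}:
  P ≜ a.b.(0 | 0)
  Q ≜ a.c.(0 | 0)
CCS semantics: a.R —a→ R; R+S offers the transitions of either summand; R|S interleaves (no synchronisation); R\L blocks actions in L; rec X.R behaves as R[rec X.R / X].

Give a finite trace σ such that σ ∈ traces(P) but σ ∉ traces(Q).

ab

Reachable graph of P (3 states):
  u0 = a.b.(0 | 0) → =a=> u1
  u1 = b.(0 | 0) → =b=> u2
  u2 = 0 | 0 → stopped
Reachable graph of Q (3 states):
  v0 = a.c.(0 | 0) → =a=> v1
  v1 = c.(0 | 0) → =c=> v2
  v2 = 0 | 0 → stopped
Trace ⟨ab⟩ through P, begin at {u0}:
  after a @ step 1: {u1}
  after b @ step 2: {u2}
  — P admits the full trace.
Trace ⟨ab⟩ through Q, begin at {v0}:
  after a @ step 1: {v1}
  after b @ step 2: ∅  — Q cannot continue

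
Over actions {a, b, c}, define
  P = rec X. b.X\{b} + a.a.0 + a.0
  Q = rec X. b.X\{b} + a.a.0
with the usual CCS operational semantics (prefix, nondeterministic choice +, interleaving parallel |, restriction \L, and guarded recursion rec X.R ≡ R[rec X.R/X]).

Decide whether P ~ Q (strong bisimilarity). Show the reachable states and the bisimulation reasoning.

LTS(P): 6 reachable states
  m0 = rec X. b.X\{b} + a.a.0 + a.0 has moves =a=> m1, =a=> m2, =b=> m3
  m1 = 0 has moves ∅
  m2 = a.0 has moves =a=> m1
  m3 = (rec X. b.X\{b} + a.a.0 + a.0)\{b} has moves =a=> m4, =a=> m5
  m4 = (a.0)\{b} has moves =a=> m5
  m5 = 0\{b} has moves ∅
LTS(Q): 6 reachable states
  n0 = rec X. b.X\{b} + a.a.0 has moves =a=> n1, =b=> n2
  n1 = a.0 has moves =a=> n3
  n2 = (rec X. b.X\{b} + a.a.0)\{b} has moves =a=> n4
  n3 = 0 has moves ∅
  n4 = (a.0)\{b} has moves =a=> n5
  n5 = 0\{b} has moves ∅
Coarsest stable partition (strong bisimilarity classes):
  B0 = {m0}
  B1 = {m3}
  B2 = {m2, m4, n1, n4}
  B3 = {m1, m5, n3, n5}
  B4 = {n0}
  B5 = {n2}
m0 ∈ B0, n0 ∈ B4 → different blocks

P ≁ Q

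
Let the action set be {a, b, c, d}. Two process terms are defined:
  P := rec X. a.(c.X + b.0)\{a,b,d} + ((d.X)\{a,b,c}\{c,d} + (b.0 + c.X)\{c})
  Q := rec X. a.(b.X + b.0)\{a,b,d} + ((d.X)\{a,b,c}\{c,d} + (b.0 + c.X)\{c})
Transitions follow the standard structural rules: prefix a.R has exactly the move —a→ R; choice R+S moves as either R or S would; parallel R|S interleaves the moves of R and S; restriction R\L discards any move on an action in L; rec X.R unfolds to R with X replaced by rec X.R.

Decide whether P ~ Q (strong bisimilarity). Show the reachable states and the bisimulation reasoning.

NO

P's transition system — 4 states:
  p0 = rec X. a.(c.X + b.0)\{a,b,d} + ((d.X)\{a,b,c}\{c,d} + (b.0 + c.X)\{c}) | =a=> p1, =b=> p2
  p1 = (c.(rec X. a.(c.X + b.0)\{a,b,d} + ((d.X)\{a,b,c}\{c,d} + (b.0 + c.X)\{c})) + b.0)\{a,b,d} | =c=> p3
  p2 = 0\{c} | ∅
  p3 = (rec X. a.(c.X + b.0)\{a,b,d} + ((d.X)\{a,b,c}\{c,d} + (b.0 + c.X)\{c}))\{a,b,d} | ∅
Q's transition system — 3 states:
  q0 = rec X. a.(b.X + b.0)\{a,b,d} + ((d.X)\{a,b,c}\{c,d} + (b.0 + c.X)\{c}) | =a=> q1, =b=> q2
  q1 = (b.(rec X. a.(b.X + b.0)\{a,b,d} + ((d.X)\{a,b,c}\{c,d} + (b.0 + c.X)\{c})) + b.0)\{a,b,d} | ∅
  q2 = 0\{c} | ∅
Bisimilarity quotient blocks:
  B0 = {p0}
  B1 = {p1}
  B2 = {p2, p3, q1, q2}
  B3 = {q0}
p0 ∈ B0, q0 ∈ B3 → different blocks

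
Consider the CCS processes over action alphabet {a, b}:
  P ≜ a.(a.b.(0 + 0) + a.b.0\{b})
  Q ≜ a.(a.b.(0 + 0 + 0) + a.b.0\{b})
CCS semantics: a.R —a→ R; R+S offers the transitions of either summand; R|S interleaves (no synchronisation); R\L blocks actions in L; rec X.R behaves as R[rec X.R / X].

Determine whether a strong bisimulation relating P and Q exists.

P's transition system — 6 states:
  m0 = a.(a.b.(0 + 0) + a.b.0\{b}) has moves —a→ m1
  m1 = a.b.(0 + 0) + a.b.0\{b} has moves —a→ m2, —a→ m3
  m2 = b.(0 + 0) has moves —b→ m4
  m3 = b.0\{b} has moves —b→ m5
  m4 = 0 + 0 has moves (no moves)
  m5 = 0\{b} has moves (no moves)
Q's transition system — 6 states:
  n0 = a.(a.b.(0 + 0 + 0) + a.b.0\{b}) has moves —a→ n1
  n1 = a.b.(0 + 0 + 0) + a.b.0\{b} has moves —a→ n2, —a→ n3
  n2 = b.(0 + 0 + 0) has moves —b→ n4
  n3 = b.0\{b} has moves —b→ n5
  n4 = 0 + 0 + 0 has moves (no moves)
  n5 = 0\{b} has moves (no moves)
Bisimilarity quotient blocks:
  B0 = {m0, n0}
  B1 = {m1, n1}
  B2 = {m2, m3, n2, n3}
  B3 = {m4, m5, n4, n5}
m0 ∈ B0, n0 ∈ B0 → same block

bisimilar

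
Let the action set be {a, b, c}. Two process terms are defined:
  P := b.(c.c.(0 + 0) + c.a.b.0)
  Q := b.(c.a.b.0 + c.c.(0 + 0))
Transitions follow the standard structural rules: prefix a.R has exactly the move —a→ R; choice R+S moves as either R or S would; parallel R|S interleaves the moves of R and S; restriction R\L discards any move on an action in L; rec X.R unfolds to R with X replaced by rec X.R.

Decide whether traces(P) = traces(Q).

Reachable graph of P (7 states):
  m0 = b.(c.c.(0 + 0) + c.a.b.0) has moves =b=> m1
  m1 = c.c.(0 + 0) + c.a.b.0 has moves =c=> m2, =c=> m3
  m2 = a.b.0 has moves =a=> m4
  m3 = c.(0 + 0) has moves =c=> m5
  m4 = b.0 has moves =b=> m6
  m5 = 0 + 0 has moves (no moves)
  m6 = 0 has moves (no moves)
Reachable graph of Q (7 states):
  n0 = b.(c.a.b.0 + c.c.(0 + 0)) has moves =b=> n1
  n1 = c.a.b.0 + c.c.(0 + 0) has moves =c=> n2, =c=> n3
  n2 = a.b.0 has moves =a=> n4
  n3 = c.(0 + 0) has moves =c=> n5
  n4 = b.0 has moves =b=> n6
  n5 = 0 + 0 has moves (no moves)
  n6 = 0 has moves (no moves)
Coarsest stable partition (strong bisimilarity classes):
  B0 = {m0, n0}
  B1 = {m1, n1}
  B2 = {m2, n2}
  B3 = {m4, n4}
  B4 = {m5, m6, n5, n6}
  B5 = {m3, n3}
m0 ∈ B0, n0 ∈ B0 → same block
Bisimilar ⇒ trace-equivalent.

YES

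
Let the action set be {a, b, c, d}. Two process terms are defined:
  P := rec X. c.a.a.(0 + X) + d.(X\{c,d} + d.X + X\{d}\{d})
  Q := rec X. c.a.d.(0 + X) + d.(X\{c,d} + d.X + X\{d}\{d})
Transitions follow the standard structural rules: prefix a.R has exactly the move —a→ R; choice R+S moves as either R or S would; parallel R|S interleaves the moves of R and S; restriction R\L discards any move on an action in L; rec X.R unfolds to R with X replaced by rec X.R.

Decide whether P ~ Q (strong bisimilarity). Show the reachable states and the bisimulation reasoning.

not bisimilar

LTS(P): 8 reachable states
  m0 = rec X. c.a.a.(0 + X) + d.(X\{c,d} + d.X + X\{d}\{d}) has moves =c=> m1, =d=> m2
  m1 = a.a.(0 + (rec X. c.a.a.(0 + X) + d.(X\{c,d} + d.X + X\{d}\{d}))) has moves =a=> m3
  m2 = (rec X. c.a.a.(0 + X) + d.(X\{c,d} + d.X + X\{d}\{d}))\{c,d} + d.(rec X. c.a.a.(0 + X) + d.(X\{c,d} + d.X + X\{d}\{d})) + (rec X. c.a.a.(0 + X) + d.(X\{c,d} + d.X + X\{d}\{d}))\{d}\{d} has moves =c=> m4, =d=> m0
  m3 = a.(0 + (rec X. c.a.a.(0 + X) + d.(X\{c,d} + d.X + X\{d}\{d}))) has moves =a=> m5
  m4 = (a.a.(0 + (rec X. c.a.a.(0 + X) + d.(X\{c,d} + d.X + X\{d}\{d}))))\{d}\{d} has moves =a=> m6
  m5 = 0 + (rec X. c.a.a.(0 + X) + d.(X\{c,d} + d.X + X\{d}\{d})) has moves =c=> m1, =d=> m2
  m6 = (a.(0 + (rec X. c.a.a.(0 + X) + d.(X\{c,d} + d.X + X\{d}\{d}))))\{d}\{d} has moves =a=> m7
  m7 = (0 + (rec X. c.a.a.(0 + X) + d.(X\{c,d} + d.X + X\{d}\{d})))\{d}\{d} has moves =c=> m4
LTS(Q): 7 reachable states
  n0 = rec X. c.a.d.(0 + X) + d.(X\{c,d} + d.X + X\{d}\{d}) has moves =c=> n1, =d=> n2
  n1 = a.d.(0 + (rec X. c.a.d.(0 + X) + d.(X\{c,d} + d.X + X\{d}\{d}))) has moves =a=> n3
  n2 = (rec X. c.a.d.(0 + X) + d.(X\{c,d} + d.X + X\{d}\{d}))\{c,d} + d.(rec X. c.a.d.(0 + X) + d.(X\{c,d} + d.X + X\{d}\{d})) + (rec X. c.a.d.(0 + X) + d.(X\{c,d} + d.X + X\{d}\{d}))\{d}\{d} has moves =c=> n4, =d=> n0
  n3 = d.(0 + (rec X. c.a.d.(0 + X) + d.(X\{c,d} + d.X + X\{d}\{d}))) has moves =d=> n5
  n4 = (a.d.(0 + (rec X. c.a.d.(0 + X) + d.(X\{c,d} + d.X + X\{d}\{d}))))\{d}\{d} has moves =a=> n6
  n5 = 0 + (rec X. c.a.d.(0 + X) + d.(X\{c,d} + d.X + X\{d}\{d})) has moves =c=> n1, =d=> n2
  n6 = (d.(0 + (rec X. c.a.d.(0 + X) + d.(X\{c,d} + d.X + X\{d}\{d}))))\{d}\{d} has moves (no moves)
Bisimilarity quotient blocks:
  B0 = {m0, m5}
  B1 = {m2}
  B2 = {m4}
  B3 = {m6}
  B4 = {m7}
  B5 = {m1}
  B6 = {m3}
  B7 = {n0, n5}
  B8 = {n2}
  B9 = {n4}
  B10 = {n6}
  B11 = {n1}
  B12 = {n3}
m0 ∈ B0, n0 ∈ B7 → different blocks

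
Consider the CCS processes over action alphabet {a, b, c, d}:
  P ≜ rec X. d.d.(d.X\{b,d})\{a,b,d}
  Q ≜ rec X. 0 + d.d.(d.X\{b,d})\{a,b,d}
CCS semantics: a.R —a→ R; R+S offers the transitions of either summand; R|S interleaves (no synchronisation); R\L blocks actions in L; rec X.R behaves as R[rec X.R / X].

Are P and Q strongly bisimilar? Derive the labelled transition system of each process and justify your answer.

YES

P's transition system — 3 states:
  m0 = rec X. d.d.(d.X\{b,d})\{a,b,d} has moves -d-> m1
  m1 = d.(d.(rec X. d.d.(d.X\{b,d})\{a,b,d})\{b,d})\{a,b,d} has moves -d-> m2
  m2 = (d.(rec X. d.d.(d.X\{b,d})\{a,b,d})\{b,d})\{a,b,d} has moves deadlocked
Q's transition system — 3 states:
  n0 = rec X. 0 + d.d.(d.X\{b,d})\{a,b,d} has moves -d-> n1
  n1 = d.(d.(rec X. 0 + d.d.(d.X\{b,d})\{a,b,d})\{b,d})\{a,b,d} has moves -d-> n2
  n2 = (d.(rec X. 0 + d.d.(d.X\{b,d})\{a,b,d})\{b,d})\{a,b,d} has moves deadlocked
Bisimilarity quotient blocks:
  B0 = {m0, n0}
  B1 = {m1, n1}
  B2 = {m2, n2}
m0 ∈ B0, n0 ∈ B0 → same block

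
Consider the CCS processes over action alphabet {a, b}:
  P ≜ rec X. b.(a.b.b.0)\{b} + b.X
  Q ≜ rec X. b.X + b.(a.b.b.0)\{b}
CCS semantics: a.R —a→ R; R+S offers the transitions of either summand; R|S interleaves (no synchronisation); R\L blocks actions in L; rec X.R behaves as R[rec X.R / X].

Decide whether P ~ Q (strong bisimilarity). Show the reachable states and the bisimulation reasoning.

LTS(P): 3 reachable states
  u0 = rec X. b.(a.b.b.0)\{b} + b.X has moves —b→ u0, —b→ u1
  u1 = (a.b.b.0)\{b} has moves —a→ u2
  u2 = (b.b.0)\{b} has moves ·
LTS(Q): 3 reachable states
  v0 = rec X. b.X + b.(a.b.b.0)\{b} has moves —b→ v0, —b→ v1
  v1 = (a.b.b.0)\{b} has moves —a→ v2
  v2 = (b.b.0)\{b} has moves ·
Partition-refinement fixed point:
  B0 = {u0, v0}
  B1 = {u1, v1}
  B2 = {u2, v2}
u0 ∈ B0, v0 ∈ B0 → same block

bisimilar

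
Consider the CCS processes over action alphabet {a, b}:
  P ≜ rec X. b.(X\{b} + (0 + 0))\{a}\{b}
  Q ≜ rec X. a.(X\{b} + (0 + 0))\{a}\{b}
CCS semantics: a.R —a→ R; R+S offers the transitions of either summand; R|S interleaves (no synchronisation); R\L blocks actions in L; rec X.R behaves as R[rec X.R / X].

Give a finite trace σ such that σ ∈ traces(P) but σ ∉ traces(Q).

b

Reachable graph of P (2 states):
  u0 = rec X. b.(X\{b} + (0 + 0))\{a}\{b} → --b--▸ u1
  u1 = ((rec X. b.(X\{b} + (0 + 0))\{a}\{b})\{b} + (0 + 0))\{a}\{b} → stopped
Reachable graph of Q (2 states):
  v0 = rec X. a.(X\{b} + (0 + 0))\{a}\{b} → --a--▸ v1
  v1 = ((rec X. a.(X\{b} + (0 + 0))\{a}\{b})\{b} + (0 + 0))\{a}\{b} → stopped
Executing b from P (initial set {u0}):
  after b @ step 1: {u1}
  P completes σ.
Executing b from Q (initial set {v0}):
  after b @ step 1: ∅ (Q stuck)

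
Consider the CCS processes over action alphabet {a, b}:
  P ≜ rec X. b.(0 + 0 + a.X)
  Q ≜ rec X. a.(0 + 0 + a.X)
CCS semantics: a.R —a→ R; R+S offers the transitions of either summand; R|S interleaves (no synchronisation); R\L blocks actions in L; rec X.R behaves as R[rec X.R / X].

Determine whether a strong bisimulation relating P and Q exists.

LTS(P): 2 reachable states
  s0 = rec X. b.(0 + 0 + a.X) ⊢ —b→ s1
  s1 = 0 + 0 + a.(rec X. b.(0 + 0 + a.X)) ⊢ —a→ s0
LTS(Q): 2 reachable states
  t0 = rec X. a.(0 + 0 + a.X) ⊢ —a→ t1
  t1 = 0 + 0 + a.(rec X. a.(0 + 0 + a.X)) ⊢ —a→ t0
Bisimilarity quotient blocks:
  B0 = {s0}
  B1 = {s1}
  B2 = {t0, t1}
s0 ∈ B0, t0 ∈ B2 → different blocks

not bisimilar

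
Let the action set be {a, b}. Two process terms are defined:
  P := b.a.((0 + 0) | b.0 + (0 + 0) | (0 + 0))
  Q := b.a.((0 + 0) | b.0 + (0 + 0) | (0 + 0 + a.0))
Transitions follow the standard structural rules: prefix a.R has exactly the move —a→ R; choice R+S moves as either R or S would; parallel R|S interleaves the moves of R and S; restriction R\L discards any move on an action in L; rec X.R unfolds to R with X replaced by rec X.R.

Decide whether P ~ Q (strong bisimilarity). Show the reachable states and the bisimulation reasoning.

NO

Reachable graph of P (4 states):
  p0 = b.a.((0 + 0) | b.0 + (0 + 0) | (0 + 0)) ⊢ ··b··> p1
  p1 = a.((0 + 0) | b.0 + (0 + 0) | (0 + 0)) ⊢ ··a··> p2
  p2 = (0 + 0) | b.0 + (0 + 0) | (0 + 0) ⊢ ··b··> p3
  p3 = (0 + 0) | 0 ⊢ ∅
Reachable graph of Q (4 states):
  q0 = b.a.((0 + 0) | b.0 + (0 + 0) | (0 + 0 + a.0)) ⊢ ··b··> q1
  q1 = a.((0 + 0) | b.0 + (0 + 0) | (0 + 0 + a.0)) ⊢ ··a··> q2
  q2 = (0 + 0) | b.0 + (0 + 0) | (0 + 0 + a.0) ⊢ ··a··> q3, ··b··> q3
  q3 = (0 + 0) | 0 ⊢ ∅
Partition-refinement fixed point:
  B0 = {p0}
  B1 = {p1}
  B2 = {p2}
  B3 = {p3, q3}
  B4 = {q0}
  B5 = {q1}
  B6 = {q2}
p0 ∈ B0, q0 ∈ B4 → different blocks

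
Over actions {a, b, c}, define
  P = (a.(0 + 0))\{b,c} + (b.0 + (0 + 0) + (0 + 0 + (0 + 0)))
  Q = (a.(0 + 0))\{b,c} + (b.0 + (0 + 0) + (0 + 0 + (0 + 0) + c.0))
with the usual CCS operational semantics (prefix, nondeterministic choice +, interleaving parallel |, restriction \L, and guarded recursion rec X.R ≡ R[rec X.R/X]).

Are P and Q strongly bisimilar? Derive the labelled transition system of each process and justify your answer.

Reachable graph of P (3 states):
  p0 = (a.(0 + 0))\{b,c} + (b.0 + (0 + 0) + (0 + 0 + (0 + 0))) | =a=> p1, =b=> p2
  p1 = (0 + 0)\{b,c} | ∅
  p2 = 0 | ∅
Reachable graph of Q (3 states):
  q0 = (a.(0 + 0))\{b,c} + (b.0 + (0 + 0) + (0 + 0 + (0 + 0) + c.0)) | =a=> q1, =b=> q2, =c=> q2
  q1 = (0 + 0)\{b,c} | ∅
  q2 = 0 | ∅
Partition-refinement fixed point:
  B0 = {p0}
  B1 = {p1, p2, q1, q2}
  B2 = {q0}
p0 ∈ B0, q0 ∈ B2 → different blocks

NO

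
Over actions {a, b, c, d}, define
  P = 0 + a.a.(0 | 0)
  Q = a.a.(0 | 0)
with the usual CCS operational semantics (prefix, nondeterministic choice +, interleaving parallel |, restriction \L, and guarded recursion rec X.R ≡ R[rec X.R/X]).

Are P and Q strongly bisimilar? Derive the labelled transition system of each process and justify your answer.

LTS(P): 3 reachable states
  p0 = 0 + a.a.(0 | 0) | -a-> p1
  p1 = a.(0 | 0) | -a-> p2
  p2 = 0 | 0 | (no moves)
LTS(Q): 3 reachable states
  q0 = a.a.(0 | 0) | -a-> q1
  q1 = a.(0 | 0) | -a-> q2
  q2 = 0 | 0 | (no moves)
Coarsest stable partition (strong bisimilarity classes):
  B0 = {p0, q0}
  B1 = {p1, q1}
  B2 = {p2, q2}
p0 ∈ B0, q0 ∈ B0 → same block

YES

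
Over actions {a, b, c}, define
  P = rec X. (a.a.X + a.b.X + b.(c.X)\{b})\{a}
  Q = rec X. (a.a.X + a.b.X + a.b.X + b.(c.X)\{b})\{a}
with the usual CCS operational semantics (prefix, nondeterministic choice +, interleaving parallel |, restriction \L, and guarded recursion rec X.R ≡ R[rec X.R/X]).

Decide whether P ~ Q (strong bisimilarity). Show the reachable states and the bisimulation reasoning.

LTS(P): 3 reachable states
  s0 = rec X. (a.a.X + a.b.X + b.(c.X)\{b})\{a} ⊢ --b--▸ s1
  s1 = (c.(rec X. (a.a.X + a.b.X + b.(c.X)\{b})\{a}))\{b}\{a} ⊢ --c--▸ s2
  s2 = (rec X. (a.a.X + a.b.X + b.(c.X)\{b})\{a})\{b}\{a} ⊢ (no moves)
LTS(Q): 3 reachable states
  t0 = rec X. (a.a.X + a.b.X + a.b.X + b.(c.X)\{b})\{a} ⊢ --b--▸ t1
  t1 = (c.(rec X. (a.a.X + a.b.X + a.b.X + b.(c.X)\{b})\{a}))\{b}\{a} ⊢ --c--▸ t2
  t2 = (rec X. (a.a.X + a.b.X + a.b.X + b.(c.X)\{b})\{a})\{b}\{a} ⊢ (no moves)
Bisimilarity quotient blocks:
  B0 = {s0, t0}
  B1 = {s1, t1}
  B2 = {s2, t2}
s0 ∈ B0, t0 ∈ B0 → same block

bisimilar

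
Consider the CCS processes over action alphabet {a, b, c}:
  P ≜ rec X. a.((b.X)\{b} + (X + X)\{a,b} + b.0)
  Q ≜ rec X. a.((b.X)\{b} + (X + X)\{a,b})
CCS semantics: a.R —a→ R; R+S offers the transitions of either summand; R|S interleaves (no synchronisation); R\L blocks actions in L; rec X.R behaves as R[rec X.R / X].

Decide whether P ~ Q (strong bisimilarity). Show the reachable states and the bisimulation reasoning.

LTS(P): 3 reachable states
  s0 = rec X. a.((b.X)\{b} + (X + X)\{a,b} + b.0) :: ··a··> s1
  s1 = (b.(rec X. a.((b.X)\{b} + (X + X)\{a,b} + b.0)))\{b} + ((rec X. a.((b.X)\{b} + (X + X)\{a,b} + b.0)) + (rec X. a.((b.X)\{b} + (X + X)\{a,b} + b.0)))\{a,b} + b.0 :: ··b··> s2
  s2 = 0 :: deadlocked
LTS(Q): 2 reachable states
  t0 = rec X. a.((b.X)\{b} + (X + X)\{a,b}) :: ··a··> t1
  t1 = (b.(rec X. a.((b.X)\{b} + (X + X)\{a,b})))\{b} + ((rec X. a.((b.X)\{b} + (X + X)\{a,b})) + (rec X. a.((b.X)\{b} + (X + X)\{a,b})))\{a,b} :: deadlocked
Partition-refinement fixed point:
  B0 = {s0}
  B1 = {s1}
  B2 = {s2, t1}
  B3 = {t0}
s0 ∈ B0, t0 ∈ B3 → different blocks

not bisimilar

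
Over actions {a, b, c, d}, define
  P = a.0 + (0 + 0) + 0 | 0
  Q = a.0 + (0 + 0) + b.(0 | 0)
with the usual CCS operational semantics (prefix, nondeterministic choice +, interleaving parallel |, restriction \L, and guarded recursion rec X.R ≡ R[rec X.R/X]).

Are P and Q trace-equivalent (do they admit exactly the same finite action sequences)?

LTS(P): 2 reachable states
  u0 = a.0 + (0 + 0) + 0 | 0 has moves —a→ u1
  u1 = 0 has moves ∅
LTS(Q): 3 reachable states
  v0 = a.0 + (0 + 0) + b.(0 | 0) has moves —a→ v1, —b→ v2
  v1 = 0 has moves ∅
  v2 = 0 | 0 has moves ∅
Trace ⟨b⟩ through Q, begin at {v0}:
  step 1 (b): {v2}
  Q completes σ.
Trace ⟨b⟩ through P, begin at {u0}:
  step 1 (b): no successor for P

trace-distinct — witness ⟨b⟩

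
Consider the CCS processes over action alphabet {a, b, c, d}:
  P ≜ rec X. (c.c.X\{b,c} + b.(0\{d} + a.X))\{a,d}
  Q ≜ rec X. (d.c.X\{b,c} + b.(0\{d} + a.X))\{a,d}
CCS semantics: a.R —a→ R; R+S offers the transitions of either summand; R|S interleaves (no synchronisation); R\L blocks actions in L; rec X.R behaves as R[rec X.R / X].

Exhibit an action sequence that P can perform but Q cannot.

c

P's transition system — 4 states:
  u0 = rec X. (c.c.X\{b,c} + b.(0\{d} + a.X))\{a,d} | ··b··> u1, ··c··> u2
  u1 = (0\{d} + a.(rec X. (c.c.X\{b,c} + b.(0\{d} + a.X))\{a,d}))\{a,d} | ·
  u2 = (c.(rec X. (c.c.X\{b,c} + b.(0\{d} + a.X))\{a,d})\{b,c})\{a,d} | ··c··> u3
  u3 = (rec X. (c.c.X\{b,c} + b.(0\{d} + a.X))\{a,d})\{b,c}\{a,d} | ·
Q's transition system — 2 states:
  v0 = rec X. (d.c.X\{b,c} + b.(0\{d} + a.X))\{a,d} | ··b··> v1
  v1 = (0\{d} + a.(rec X. (d.c.X\{b,c} + b.(0\{d} + a.X))\{a,d}))\{a,d} | ·
Executing c from P (initial set {u0}):
  after c @ step 1: {u2}
  P completes σ.
Executing c from Q (initial set {v0}):
  after c @ step 1: ∅ (Q stuck)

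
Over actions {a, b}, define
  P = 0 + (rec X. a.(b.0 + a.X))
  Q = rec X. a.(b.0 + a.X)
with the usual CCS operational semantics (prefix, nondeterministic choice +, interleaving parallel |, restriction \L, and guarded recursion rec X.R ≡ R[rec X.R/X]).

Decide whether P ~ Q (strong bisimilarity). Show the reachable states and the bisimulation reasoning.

P's transition system — 4 states:
  m0 = 0 + (rec X. a.(b.0 + a.X)) | -a-> m1
  m1 = b.0 + a.(rec X. a.(b.0 + a.X)) | -a-> m2, -b-> m3
  m2 = rec X. a.(b.0 + a.X) | -a-> m1
  m3 = 0 | ∅
Q's transition system — 3 states:
  n0 = rec X. a.(b.0 + a.X) | -a-> n1
  n1 = b.0 + a.(rec X. a.(b.0 + a.X)) | -a-> n0, -b-> n2
  n2 = 0 | ∅
Bisimilarity quotient blocks:
  B0 = {m0, m2, n0}
  B1 = {m1, n1}
  B2 = {m3, n2}
m0 ∈ B0, n0 ∈ B0 → same block

YES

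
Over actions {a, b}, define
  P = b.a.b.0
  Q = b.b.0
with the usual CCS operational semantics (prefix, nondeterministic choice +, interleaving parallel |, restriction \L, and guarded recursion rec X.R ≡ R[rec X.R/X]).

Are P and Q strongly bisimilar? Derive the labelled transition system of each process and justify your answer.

NO

P's transition system — 4 states:
  u0 = b.a.b.0 | ··b··> u1
  u1 = a.b.0 | ··a··> u2
  u2 = b.0 | ··b··> u3
  u3 = 0 | stopped
Q's transition system — 3 states:
  v0 = b.b.0 | ··b··> v1
  v1 = b.0 | ··b··> v2
  v2 = 0 | stopped
Bisimilarity quotient blocks:
  B0 = {u0}
  B1 = {u1}
  B2 = {u2, v1}
  B3 = {u3, v2}
  B4 = {v0}
u0 ∈ B0, v0 ∈ B4 → different blocks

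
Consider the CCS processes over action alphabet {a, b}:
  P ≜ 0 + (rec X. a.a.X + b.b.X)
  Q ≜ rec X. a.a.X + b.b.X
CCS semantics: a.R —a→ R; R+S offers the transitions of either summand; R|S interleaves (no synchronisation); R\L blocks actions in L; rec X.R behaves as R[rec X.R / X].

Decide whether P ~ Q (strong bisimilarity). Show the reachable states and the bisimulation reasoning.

P's transition system — 4 states:
  m0 = 0 + (rec X. a.a.X + b.b.X) → ··a··> m1, ··b··> m2
  m1 = a.(rec X. a.a.X + b.b.X) → ··a··> m3
  m2 = b.(rec X. a.a.X + b.b.X) → ··b··> m3
  m3 = rec X. a.a.X + b.b.X → ··a··> m1, ··b··> m2
Q's transition system — 3 states:
  n0 = rec X. a.a.X + b.b.X → ··a··> n1, ··b··> n2
  n1 = a.(rec X. a.a.X + b.b.X) → ··a··> n0
  n2 = b.(rec X. a.a.X + b.b.X) → ··b··> n0
Partition-refinement fixed point:
  B0 = {m0, m3, n0}
  B1 = {m1, n1}
  B2 = {m2, n2}
m0 ∈ B0, n0 ∈ B0 → same block

bisimilar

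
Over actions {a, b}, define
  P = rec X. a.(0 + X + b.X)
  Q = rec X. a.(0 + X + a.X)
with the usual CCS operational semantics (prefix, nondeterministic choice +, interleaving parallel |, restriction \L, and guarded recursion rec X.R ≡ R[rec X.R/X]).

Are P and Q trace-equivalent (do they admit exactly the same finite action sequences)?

LTS(P): 2 reachable states
  s0 = rec X. a.(0 + X + b.X) → --a--▸ s1
  s1 = 0 + (rec X. a.(0 + X + b.X)) + b.(rec X. a.(0 + X + b.X)) → --a--▸ s1, --b--▸ s0
LTS(Q): 2 reachable states
  t0 = rec X. a.(0 + X + a.X) → --a--▸ t1
  t1 = 0 + (rec X. a.(0 + X + a.X)) + a.(rec X. a.(0 + X + a.X)) → --a--▸ t0, --a--▸ t1
Run σ = ⟨ab⟩ on P: start {s0}
  step 1 (a): {s1}
  step 2 (b): {s0}
  P completes σ.
Run σ = ⟨ab⟩ on Q: start {t0}
  step 1 (a): {t1}
  step 2 (b): ∅  — Q cannot continue

traces(P) ≠ traces(Q) — witness ⟨ab⟩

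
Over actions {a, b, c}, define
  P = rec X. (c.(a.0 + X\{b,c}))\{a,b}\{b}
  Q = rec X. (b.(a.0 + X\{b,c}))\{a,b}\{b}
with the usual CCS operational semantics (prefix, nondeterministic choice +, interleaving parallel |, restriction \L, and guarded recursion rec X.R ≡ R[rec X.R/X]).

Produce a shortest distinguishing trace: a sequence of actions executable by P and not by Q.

Reachable graph of P (2 states):
  m0 = rec X. (c.(a.0 + X\{b,c}))\{a,b}\{b} → =c=> m1
  m1 = (a.0 + (rec X. (c.(a.0 + X\{b,c}))\{a,b}\{b})\{b,c})\{a,b}\{b} → ·
Reachable graph of Q (1 states):
  n0 = rec X. (b.(a.0 + X\{b,c}))\{a,b}\{b} → ·
Run σ = ⟨c⟩ on P: start {m0}
  step 1 (c): {m1}
  P completes σ.
Run σ = ⟨c⟩ on Q: start {n0}
  step 1 (c): no successor for Q

c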